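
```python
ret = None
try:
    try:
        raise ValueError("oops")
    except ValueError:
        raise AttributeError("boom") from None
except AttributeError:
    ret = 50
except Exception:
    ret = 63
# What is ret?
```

Step-by-step execution trace:
1. Inner try raises ValueError; inner `except ValueError` catches it.
2. `raise AttributeError(...) from None` raises AttributeError (from None suppresses __context__, but the active exception is still AttributeError).
3. Outer `except AttributeError` matches → ret = 50.
4. `except Exception` is not reached.
Result: 50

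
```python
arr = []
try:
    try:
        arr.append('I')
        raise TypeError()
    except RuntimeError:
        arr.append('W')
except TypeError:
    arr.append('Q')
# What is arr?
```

Step-by-step execution trace:
1. Inner try: `arr.append('I')` → arr = ['I'].
2. `raise TypeError()` raises TypeError.
3. Inner `except RuntimeError` does not match TypeError; exception propagates to outer try.
4. Outer `except TypeError` matches → `arr.append('Q')` → arr = ['I', 'Q'].
Result: ['I', 'Q']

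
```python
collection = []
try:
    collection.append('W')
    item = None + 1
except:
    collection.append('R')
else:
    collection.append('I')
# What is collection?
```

Step-by-step execution trace:
1. try: `collection.append('W')` → collection = ['W'].
2. `item = None + 1` raises TypeError.
3. bare `except` matches → `collection.append('R')` → collection = ['W', 'R'].
4. `else` is skipped (an exception was raised).
Result: ['W', 'R']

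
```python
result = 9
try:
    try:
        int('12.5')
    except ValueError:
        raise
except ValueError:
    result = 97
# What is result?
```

Step-by-step execution trace:
1. Inner try: `int('12.5')` raises ValueError.
2. Inner `except ValueError` matches; bare `raise` re-raises the same ValueError.
3. Outer `except ValueError` matches → result = 97.
Result: 97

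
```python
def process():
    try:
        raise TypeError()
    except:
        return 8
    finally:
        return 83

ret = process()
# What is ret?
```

Step-by-step execution trace:
1. `process()` enters try: `raise TypeError()` raises TypeError.
2. bare `except` matches → `return 8` sets pending return value 8.
3. Before returning, `finally: return 83` runs and overrides the pending return.
4. process() returns 83 → ret = 83.
Result: 83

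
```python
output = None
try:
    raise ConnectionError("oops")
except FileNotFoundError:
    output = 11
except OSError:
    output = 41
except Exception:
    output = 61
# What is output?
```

Step-by-step execution trace:
1. `raise ConnectionError(...)` raises ConnectionError.
2. `except FileNotFoundError` does not match (ConnectionError is not a subclass of FileNotFoundError); skipped.
3. `except OSError` matches (ConnectionError is a subclass of OSError) → output = 41.
4. `except Exception` is not reached.
Result: 41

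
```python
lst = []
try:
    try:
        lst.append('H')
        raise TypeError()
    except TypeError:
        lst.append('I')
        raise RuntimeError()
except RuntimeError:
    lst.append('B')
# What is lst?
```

Step-by-step execution trace:
1. Inner try: `lst.append('H')` → lst = ['H'].
2. `raise TypeError()` raises TypeError.
3. Inner `except TypeError` matches → `lst.append('I')` → lst = ['H', 'I'].
4. `raise RuntimeError()` raises RuntimeError; propagates to outer try.
5. Outer `except RuntimeError` matches → `lst.append('B')` → lst = ['H', 'I', 'B'].
Result: ['H', 'I', 'B']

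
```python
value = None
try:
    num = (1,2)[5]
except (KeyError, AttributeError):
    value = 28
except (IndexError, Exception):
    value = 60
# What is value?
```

Step-by-step execution trace:
1. `num = (1,2)[5]` raises IndexError.
2. `except (KeyError, AttributeError)` does not match IndexError; skipped.
3. `except (IndexError, Exception)` matches (IndexError is in the tuple) → value = 60.
Result: 60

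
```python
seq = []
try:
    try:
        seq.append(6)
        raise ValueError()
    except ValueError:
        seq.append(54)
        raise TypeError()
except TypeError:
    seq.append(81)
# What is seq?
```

Step-by-step execution trace:
1. Inner try: `seq.append(6)` → seq = [6].
2. `raise ValueError()` raises ValueError.
3. Inner `except ValueError` matches → `seq.append(54)` → seq = [6, 54].
4. `raise TypeError()` raises TypeError; propagates to outer try.
5. Outer `except TypeError` matches → `seq.append(81)` → seq = [6, 54, 81].
Result: [6, 54, 81]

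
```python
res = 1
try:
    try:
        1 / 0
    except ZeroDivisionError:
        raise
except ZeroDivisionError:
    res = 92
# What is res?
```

Step-by-step execution trace:
1. Inner try: `1 / 0` raises ZeroDivisionError.
2. Inner `except ZeroDivisionError` matches; bare `raise` re-raises the same ZeroDivisionError.
3. Outer `except ZeroDivisionError` matches → res = 92.
Result: 92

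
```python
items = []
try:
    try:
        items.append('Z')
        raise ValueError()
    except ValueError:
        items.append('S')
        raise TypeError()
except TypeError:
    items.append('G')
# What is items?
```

Step-by-step execution trace:
1. Inner try: `items.append('Z')` → items = ['Z'].
2. `raise ValueError()` raises ValueError.
3. Inner `except ValueError` matches → `items.append('S')` → items = ['Z', 'S'].
4. `raise TypeError()` raises TypeError; propagates to outer try.
5. Outer `except TypeError` matches → `items.append('G')` → items = ['Z', 'S', 'G'].
Result: ['Z', 'S', 'G']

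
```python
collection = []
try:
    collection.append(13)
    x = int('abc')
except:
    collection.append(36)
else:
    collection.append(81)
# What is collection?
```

Step-by-step execution trace:
1. try: `collection.append(13)` → collection = [13].
2. `x = int('abc')` raises ValueError.
3. bare `except` matches → `collection.append(36)` → collection = [13, 36].
4. `else` is skipped (an exception was raised).
Result: [13, 36]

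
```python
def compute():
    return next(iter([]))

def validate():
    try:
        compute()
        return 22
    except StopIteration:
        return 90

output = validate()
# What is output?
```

Step-by-step execution trace:
1. `validate()` calls `compute()`.
2. `compute()` evaluates `next(iter([]))`, which raises StopIteration; it propagates to the caller.
3. `return 22` is not reached.
4. `except StopIteration` in validate matches → returns 90.
5. output = 90.
Result: 90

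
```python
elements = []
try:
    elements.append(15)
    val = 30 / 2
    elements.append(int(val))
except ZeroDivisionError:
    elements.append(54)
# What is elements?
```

Step-by-step execution trace:
1. try: `elements.append(15)` → elements = [15].
2. `val = 30 / 2` → val = 15.0. No exception raised.
3. `elements.append(int(val))` → elements = [15, 15].
4. `except ZeroDivisionError` is skipped (no exception was raised).
Result: [15, 15]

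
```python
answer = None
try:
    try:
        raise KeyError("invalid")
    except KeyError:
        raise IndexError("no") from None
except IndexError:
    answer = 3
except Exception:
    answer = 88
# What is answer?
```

Step-by-step execution trace:
1. Inner try raises KeyError; inner `except KeyError` catches it.
2. `raise IndexError(...) from None` raises IndexError (from None suppresses __context__, but the active exception is still IndexError).
3. Outer `except IndexError` matches → answer = 3.
4. `except Exception` is not reached.
Result: 3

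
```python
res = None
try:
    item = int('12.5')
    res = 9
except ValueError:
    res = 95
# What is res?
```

Step-by-step execution trace:
1. `item = int('12.5')` raises ValueError.
2. `res = 9` is not reached.
3. `except ValueError` matches → res = 95.
Result: 95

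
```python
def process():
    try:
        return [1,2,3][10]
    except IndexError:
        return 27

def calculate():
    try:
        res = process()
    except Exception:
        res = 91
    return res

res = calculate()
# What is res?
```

Step-by-step execution trace:
1. `calculate()` calls `process()`.
2. In process: `[1,2,3][10]` raises IndexError; `except IndexError` catches it → returns 27.
3. In calculate: `res = process()` → res = 27. No exception reaches calculate.
4. `except Exception` is skipped; calculate returns 27.
5. res = 27.
Result: 27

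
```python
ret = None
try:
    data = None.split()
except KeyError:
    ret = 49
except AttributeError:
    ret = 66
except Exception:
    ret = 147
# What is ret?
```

Step-by-step execution trace:
1. `data = None.split()` raises AttributeError.
2. `except KeyError` does not match AttributeError; skipped.
3. `except AttributeError` matches → ret = 66.
4. Remaining except clauses are skipped.
Result: 66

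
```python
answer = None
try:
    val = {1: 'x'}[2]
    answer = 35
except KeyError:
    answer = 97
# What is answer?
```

Step-by-step execution trace:
1. `val = {1: 'x'}[2]` raises KeyError.
2. `answer = 35` is not reached.
3. `except KeyError` matches → answer = 97.
Result: 97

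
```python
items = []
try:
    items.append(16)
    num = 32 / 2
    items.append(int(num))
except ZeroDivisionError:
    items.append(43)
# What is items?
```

Step-by-step execution trace:
1. try: `items.append(16)` → items = [16].
2. `num = 32 / 2` → num = 16.0. No exception raised.
3. `items.append(int(num))` → items = [16, 16].
4. `except ZeroDivisionError` is skipped (no exception was raised).
Result: [16, 16]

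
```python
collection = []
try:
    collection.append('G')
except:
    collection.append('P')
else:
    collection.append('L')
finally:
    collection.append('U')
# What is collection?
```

Step-by-step execution trace:
1. try: `collection.append('G')` → collection = ['G']. No exception raised.
2. `except` is skipped.
3. `else` runs: `collection.append('L')` → collection = ['G', 'L'].
4. `finally` always runs: `collection.append('U')` → collection = ['G', 'L', 'U'].
Result: ['G', 'L', 'U']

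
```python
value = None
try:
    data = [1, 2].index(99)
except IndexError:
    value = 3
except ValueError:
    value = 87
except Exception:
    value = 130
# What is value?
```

Step-by-step execution trace:
1. `data = [1, 2].index(99)` raises ValueError.
2. `except IndexError` does not match ValueError; skipped.
3. `except ValueError` matches → value = 87.
4. Remaining except clauses are skipped.
Result: 87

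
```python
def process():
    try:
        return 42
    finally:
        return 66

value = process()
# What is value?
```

Step-by-step execution trace:
1. `process()` enters try: `return 42` sets pending return value 42.
2. Before returning, `finally: return 66` runs and overrides the pending return.
3. process() returns 66 → value = 66.
Result: 66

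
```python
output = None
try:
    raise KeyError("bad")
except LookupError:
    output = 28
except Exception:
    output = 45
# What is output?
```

Step-by-step execution trace:
1. `raise KeyError(...)` raises KeyError.
2. `except LookupError` matches (KeyError is a subclass of LookupError) → output = 28.
3. `except Exception` is not reached.
Result: 28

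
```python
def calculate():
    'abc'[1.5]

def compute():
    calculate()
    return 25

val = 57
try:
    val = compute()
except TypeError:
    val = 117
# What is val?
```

Step-by-step execution trace:
1. val starts at 57.
2. try: `compute()` calls `calculate()`.
3. `calculate()` evaluates `'abc'[1.5]`, which raises TypeError; it propagates through compute (uncaught).
4. `return 25` in compute is not reached; the assignment to val does not complete.
5. `except TypeError` matches → val = 117.
Result: 117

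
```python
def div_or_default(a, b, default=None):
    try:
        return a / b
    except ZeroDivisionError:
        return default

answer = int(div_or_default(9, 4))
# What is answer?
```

Step-by-step execution trace:
1. `div_or_default(9, 4)` enters try: `return 9 / 4` → returns 2.25. No exception raised.
2. `except ZeroDivisionError` is skipped.
3. `int(2.25)` → 2 → answer = 2.
Result: 2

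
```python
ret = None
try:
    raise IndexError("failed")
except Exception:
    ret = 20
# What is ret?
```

Step-by-step execution trace:
1. `raise IndexError(...)` raises IndexError.
2. `except Exception` matches (IndexError is a subclass of Exception) → ret = 20.
Result: 20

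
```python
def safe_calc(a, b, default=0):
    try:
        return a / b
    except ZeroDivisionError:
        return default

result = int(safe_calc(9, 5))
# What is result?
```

Step-by-step execution trace:
1. `safe_calc(9, 5)` enters try: `return 9 / 5` → returns 1.8. No exception raised.
2. `except ZeroDivisionError` is skipped.
3. `int(1.8)` → 1 → result = 1.
Result: 1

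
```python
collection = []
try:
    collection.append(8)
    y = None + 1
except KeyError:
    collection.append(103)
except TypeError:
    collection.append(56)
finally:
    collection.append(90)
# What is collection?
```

Step-by-step execution trace:
1. try: `collection.append(8)` → collection = [8].
2. `y = None + 1` raises TypeError.
3. `except KeyError` does not match TypeError; skipped.
4. `except TypeError` matches → `collection.append(56)` → collection = [8, 56].
5. finally always runs: `collection.append(90)` → collection = [8, 56, 90].
Result: [8, 56, 90]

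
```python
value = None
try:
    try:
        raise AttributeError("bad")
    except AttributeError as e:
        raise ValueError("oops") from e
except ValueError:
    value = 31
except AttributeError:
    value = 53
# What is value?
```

Step-by-step execution trace:
1. Inner try raises AttributeError; inner `except AttributeError as e` catches it.
2. `raise ValueError(...) from e` raises ValueError (AttributeError is attached as __cause__, but only ValueError is active).
3. Outer `except ValueError` matches → value = 31.
4. `except AttributeError` is not reached.
Result: 31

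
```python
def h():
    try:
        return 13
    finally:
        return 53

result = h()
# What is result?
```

Step-by-step execution trace:
1. `h()` enters try: `return 13` sets pending return value 13.
2. Before returning, `finally: return 53` runs and overrides the pending return.
3. h() returns 53 → result = 53.
Result: 53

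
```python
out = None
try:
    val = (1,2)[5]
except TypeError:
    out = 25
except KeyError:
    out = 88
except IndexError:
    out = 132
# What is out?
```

Step-by-step execution trace:
1. `val = (1,2)[5]` raises IndexError.
2. `except TypeError` does not match IndexError; skipped.
3. `except KeyError` does not match IndexError; skipped.
4. `except IndexError` matches → out = 132.
Result: 132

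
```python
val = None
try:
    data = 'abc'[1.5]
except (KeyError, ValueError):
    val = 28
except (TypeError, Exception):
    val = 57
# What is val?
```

Step-by-step execution trace:
1. `data = 'abc'[1.5]` raises TypeError.
2. `except (KeyError, ValueError)` does not match TypeError; skipped.
3. `except (TypeError, Exception)` matches (TypeError is in the tuple) → val = 57.
Result: 57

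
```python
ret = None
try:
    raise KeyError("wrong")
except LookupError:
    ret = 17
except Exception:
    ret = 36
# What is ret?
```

Step-by-step execution trace:
1. `raise KeyError(...)` raises KeyError.
2. `except LookupError` matches (KeyError is a subclass of LookupError) → ret = 17.
3. `except Exception` is not reached.
Result: 17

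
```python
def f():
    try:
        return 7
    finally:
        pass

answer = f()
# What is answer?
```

Step-by-step execution trace:
1. `f()` enters try: `return 7` sets pending return value 7.
2. Before returning, `finally: pass` runs (no effect).
3. f() returns 7 → answer = 7.
Result: 7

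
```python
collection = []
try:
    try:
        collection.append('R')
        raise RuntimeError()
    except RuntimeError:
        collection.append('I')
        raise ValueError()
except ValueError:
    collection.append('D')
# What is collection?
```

Step-by-step execution trace:
1. Inner try: `collection.append('R')` → collection = ['R'].
2. `raise RuntimeError()` raises RuntimeError.
3. Inner `except RuntimeError` matches → `collection.append('I')` → collection = ['R', 'I'].
4. `raise ValueError()` raises ValueError; propagates to outer try.
5. Outer `except ValueError` matches → `collection.append('D')` → collection = ['R', 'I', 'D'].
Result: ['R', 'I', 'D']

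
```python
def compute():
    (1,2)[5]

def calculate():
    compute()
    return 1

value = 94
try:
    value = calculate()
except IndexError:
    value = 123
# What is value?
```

Step-by-step execution trace:
1. value starts at 94.
2. try: `calculate()` calls `compute()`.
3. `compute()` evaluates `(1,2)[5]`, which raises IndexError; it propagates through calculate (uncaught).
4. `return 1` in calculate is not reached; the assignment to value does not complete.
5. `except IndexError` matches → value = 123.
Result: 123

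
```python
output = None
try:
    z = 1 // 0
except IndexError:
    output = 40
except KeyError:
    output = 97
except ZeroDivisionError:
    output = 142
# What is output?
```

Step-by-step execution trace:
1. `z = 1 // 0` raises ZeroDivisionError.
2. `except IndexError` does not match ZeroDivisionError; skipped.
3. `except KeyError` does not match ZeroDivisionError; skipped.
4. `except ZeroDivisionError` matches → output = 142.
Result: 142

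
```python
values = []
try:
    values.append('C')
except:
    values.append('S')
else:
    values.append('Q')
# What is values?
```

Step-by-step execution trace:
1. try: `values.append('C')` → values = ['C']. No exception raised.
2. `except` is skipped.
3. `else` runs (try completed without exception): `values.append('Q')` → values = ['C', 'Q'].
Result: ['C', 'Q']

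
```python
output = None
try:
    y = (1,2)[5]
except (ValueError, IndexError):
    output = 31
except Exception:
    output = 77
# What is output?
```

Step-by-step execution trace:
1. `y = (1,2)[5]` raises IndexError.
2. `except (ValueError, IndexError)` matches (IndexError is in the tuple) → output = 31.
3. `except Exception` is not reached.
Result: 31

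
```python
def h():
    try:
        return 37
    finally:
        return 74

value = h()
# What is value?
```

Step-by-step execution trace:
1. `h()` enters try: `return 37` sets pending return value 37.
2. Before returning, `finally: return 74` runs and overrides the pending return.
3. h() returns 74 → value = 74.
Result: 74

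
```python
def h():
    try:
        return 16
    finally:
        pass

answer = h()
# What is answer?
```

Step-by-step execution trace:
1. `h()` enters try: `return 16` sets pending return value 16.
2. Before returning, `finally: pass` runs (no effect).
3. h() returns 16 → answer = 16.
Result: 16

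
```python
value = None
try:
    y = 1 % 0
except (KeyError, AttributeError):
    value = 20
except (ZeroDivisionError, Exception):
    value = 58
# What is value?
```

Step-by-step execution trace:
1. `y = 1 % 0` raises ZeroDivisionError.
2. `except (KeyError, AttributeError)` does not match ZeroDivisionError; skipped.
3. `except (ZeroDivisionError, Exception)` matches (ZeroDivisionError is in the tuple) → value = 58.
Result: 58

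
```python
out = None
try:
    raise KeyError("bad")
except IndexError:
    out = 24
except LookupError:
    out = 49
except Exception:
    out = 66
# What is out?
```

Step-by-step execution trace:
1. `raise KeyError(...)` raises KeyError.
2. `except IndexError` does not match (KeyError is not a subclass of IndexError); skipped.
3. `except LookupError` matches (KeyError is a subclass of LookupError) → out = 49.
4. `except Exception` is not reached.
Result: 49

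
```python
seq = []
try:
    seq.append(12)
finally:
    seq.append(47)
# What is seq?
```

Step-by-step execution trace:
1. try: `seq.append(12)` → seq = [12].
2. The try body completes without raising.
3. finally always runs: `seq.append(47)` → seq = [12, 47].
Result: [12, 47]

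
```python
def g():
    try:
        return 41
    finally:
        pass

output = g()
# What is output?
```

Step-by-step execution trace:
1. `g()` enters try: `return 41` sets pending return value 41.
2. Before returning, `finally: pass` runs (no effect).
3. g() returns 41 → output = 41.
Result: 41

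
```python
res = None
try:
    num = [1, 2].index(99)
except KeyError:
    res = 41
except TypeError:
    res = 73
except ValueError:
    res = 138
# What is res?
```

Step-by-step execution trace:
1. `num = [1, 2].index(99)` raises ValueError.
2. `except KeyError` does not match ValueError; skipped.
3. `except TypeError` does not match ValueError; skipped.
4. `except ValueError` matches → res = 138.
Result: 138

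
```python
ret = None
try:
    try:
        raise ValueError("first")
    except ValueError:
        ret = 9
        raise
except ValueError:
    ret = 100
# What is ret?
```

Step-by-step execution trace:
1. Inner try: `raise ValueError("first")` raises ValueError.
2. Inner `except ValueError` matches → ret = 9.
3. bare `raise` re-raises the same ValueError.
4. Outer `except ValueError` matches → ret = 100.
Result: 100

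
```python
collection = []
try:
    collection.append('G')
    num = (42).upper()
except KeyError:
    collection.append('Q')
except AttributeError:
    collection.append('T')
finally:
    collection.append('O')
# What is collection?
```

Step-by-step execution trace:
1. try: `collection.append('G')` → collection = ['G'].
2. `num = (42).upper()` raises AttributeError.
3. `except KeyError` does not match AttributeError; skipped.
4. `except AttributeError` matches → `collection.append('T')` → collection = ['G', 'T'].
5. finally always runs: `collection.append('O')` → collection = ['G', 'T', 'O'].
Result: ['G', 'T', 'O']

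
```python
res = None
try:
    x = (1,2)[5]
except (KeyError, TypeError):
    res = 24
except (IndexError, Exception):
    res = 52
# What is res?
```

Step-by-step execution trace:
1. `x = (1,2)[5]` raises IndexError.
2. `except (KeyError, TypeError)` does not match IndexError; skipped.
3. `except (IndexError, Exception)` matches (IndexError is in the tuple) → res = 52.
Result: 52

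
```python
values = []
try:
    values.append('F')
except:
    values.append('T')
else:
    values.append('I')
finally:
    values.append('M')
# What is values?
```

Step-by-step execution trace:
1. try: `values.append('F')` → values = ['F']. No exception raised.
2. `except` is skipped.
3. `else` runs: `values.append('I')` → values = ['F', 'I'].
4. `finally` always runs: `values.append('M')` → values = ['F', 'I', 'M'].
Result: ['F', 'I', 'M']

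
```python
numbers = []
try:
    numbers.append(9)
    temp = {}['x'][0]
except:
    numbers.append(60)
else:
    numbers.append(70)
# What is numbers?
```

Step-by-step execution trace:
1. try: `numbers.append(9)` → numbers = [9].
2. `temp = {}['x'][0]` raises KeyError.
3. bare `except` matches → `numbers.append(60)` → numbers = [9, 60].
4. `else` is skipped (an exception was raised).
Result: [9, 60]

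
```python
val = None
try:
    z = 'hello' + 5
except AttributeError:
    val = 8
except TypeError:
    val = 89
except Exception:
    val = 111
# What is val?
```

Step-by-step execution trace:
1. `z = 'hello' + 5` raises TypeError.
2. `except AttributeError` does not match TypeError; skipped.
3. `except TypeError` matches → val = 89.
4. Remaining except clauses are skipped.
Result: 89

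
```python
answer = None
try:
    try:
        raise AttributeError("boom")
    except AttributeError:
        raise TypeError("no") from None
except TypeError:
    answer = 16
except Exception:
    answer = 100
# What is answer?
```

Step-by-step execution trace:
1. Inner try raises AttributeError; inner `except AttributeError` catches it.
2. `raise TypeError(...) from None` raises TypeError (from None suppresses __context__, but the active exception is still TypeError).
3. Outer `except TypeError` matches → answer = 16.
4. `except Exception` is not reached.
Result: 16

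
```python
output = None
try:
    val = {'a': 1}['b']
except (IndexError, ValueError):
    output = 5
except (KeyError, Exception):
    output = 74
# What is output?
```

Step-by-step execution trace:
1. `val = {'a': 1}['b']` raises KeyError.
2. `except (IndexError, ValueError)` does not match KeyError; skipped.
3. `except (KeyError, Exception)` matches (KeyError is in the tuple) → output = 74.
Result: 74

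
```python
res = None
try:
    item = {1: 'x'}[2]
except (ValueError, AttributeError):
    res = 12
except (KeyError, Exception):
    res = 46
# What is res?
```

Step-by-step execution trace:
1. `item = {1: 'x'}[2]` raises KeyError.
2. `except (ValueError, AttributeError)` does not match KeyError; skipped.
3. `except (KeyError, Exception)` matches (KeyError is in the tuple) → res = 46.
Result: 46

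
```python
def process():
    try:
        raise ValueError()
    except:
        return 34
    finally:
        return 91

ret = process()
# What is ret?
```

Step-by-step execution trace:
1. `process()` enters try: `raise ValueError()` raises ValueError.
2. bare `except` matches → `return 34` sets pending return value 34.
3. Before returning, `finally: return 91` runs and overrides the pending return.
4. process() returns 91 → ret = 91.
Result: 91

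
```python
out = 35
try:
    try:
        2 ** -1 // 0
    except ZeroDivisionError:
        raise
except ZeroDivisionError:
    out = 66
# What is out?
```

Step-by-step execution trace:
1. Inner try: `2 ** -1 // 0` raises ZeroDivisionError.
2. Inner `except ZeroDivisionError` matches; bare `raise` re-raises the same ZeroDivisionError.
3. Outer `except ZeroDivisionError` matches → out = 66.
Result: 66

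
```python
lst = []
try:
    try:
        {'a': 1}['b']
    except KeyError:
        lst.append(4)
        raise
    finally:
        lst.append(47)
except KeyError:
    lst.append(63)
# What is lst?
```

Step-by-step execution trace:
1. Inner try: `{'a': 1}['b']` raises KeyError.
2. Inner `except KeyError` matches → `lst.append(4)` → lst = [4].
3. bare `raise` re-raises KeyError.
4. Inner `finally` runs during unwinding: `lst.append(47)` → lst = [4, 47].
5. Outer `except KeyError` matches → `lst.append(63)` → lst = [4, 47, 63].
Result: [4, 47, 63]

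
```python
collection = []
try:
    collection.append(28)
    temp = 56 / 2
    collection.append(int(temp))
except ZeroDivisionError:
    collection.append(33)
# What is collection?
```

Step-by-step execution trace:
1. try: `collection.append(28)` → collection = [28].
2. `temp = 56 / 2` → temp = 28.0. No exception raised.
3. `collection.append(int(temp))` → collection = [28, 28].
4. `except ZeroDivisionError` is skipped (no exception was raised).
Result: [28, 28]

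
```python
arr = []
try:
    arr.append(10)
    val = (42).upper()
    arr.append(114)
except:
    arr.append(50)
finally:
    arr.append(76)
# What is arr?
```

Step-by-step execution trace:
1. try: `arr.append(10)` → arr = [10].
2. `val = (42).upper()` raises AttributeError; `arr.append(114)` is not reached.
3. bare `except` matches → `arr.append(50)` → arr = [10, 50].
4. finally always runs: `arr.append(76)` → arr = [10, 50, 76].
Result: [10, 50, 76]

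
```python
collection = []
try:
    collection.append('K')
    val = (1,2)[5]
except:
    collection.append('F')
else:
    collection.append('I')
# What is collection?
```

Step-by-step execution trace:
1. try: `collection.append('K')` → collection = ['K'].
2. `val = (1,2)[5]` raises IndexError.
3. bare `except` matches → `collection.append('F')` → collection = ['K', 'F'].
4. `else` is skipped (an exception was raised).
Result: ['K', 'F']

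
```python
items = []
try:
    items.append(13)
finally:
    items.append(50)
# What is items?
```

Step-by-step execution trace:
1. try: `items.append(13)` → items = [13].
2. The try body completes without raising.
3. finally always runs: `items.append(50)` → items = [13, 50].
Result: [13, 50]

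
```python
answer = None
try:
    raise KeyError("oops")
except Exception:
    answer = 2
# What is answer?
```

Step-by-step execution trace:
1. `raise KeyError(...)` raises KeyError.
2. `except Exception` matches (KeyError is a subclass of Exception) → answer = 2.
Result: 2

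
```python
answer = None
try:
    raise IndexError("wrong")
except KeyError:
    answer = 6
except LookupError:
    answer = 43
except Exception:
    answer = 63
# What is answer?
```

Step-by-step execution trace:
1. `raise IndexError(...)` raises IndexError.
2. `except KeyError` does not match (IndexError is not a subclass of KeyError); skipped.
3. `except LookupError` matches (IndexError is a subclass of LookupError) → answer = 43.
4. `except Exception` is not reached.
Result: 43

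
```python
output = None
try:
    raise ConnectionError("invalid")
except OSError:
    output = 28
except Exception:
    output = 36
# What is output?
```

Step-by-step execution trace:
1. `raise ConnectionError(...)` raises ConnectionError.
2. `except OSError` matches (ConnectionError is a subclass of OSError) → output = 28.
3. `except Exception` is not reached.
Result: 28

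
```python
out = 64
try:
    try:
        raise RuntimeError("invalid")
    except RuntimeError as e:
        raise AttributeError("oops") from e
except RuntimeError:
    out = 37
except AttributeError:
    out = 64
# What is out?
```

Step-by-step execution trace:
1. Inner try raises RuntimeError; inner `except RuntimeError as e` catches it.
2. `raise AttributeError(...) from e` raises AttributeError (RuntimeError is attached as __cause__, but only AttributeError is active).
3. Outer `except RuntimeError` does not match AttributeError; skipped.
4. Outer `except AttributeError` matches → out = 64.
Result: 64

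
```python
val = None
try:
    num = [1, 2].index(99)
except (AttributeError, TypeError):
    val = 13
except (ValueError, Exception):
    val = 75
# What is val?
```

Step-by-step execution trace:
1. `num = [1, 2].index(99)` raises ValueError.
2. `except (AttributeError, TypeError)` does not match ValueError; skipped.
3. `except (ValueError, Exception)` matches (ValueError is in the tuple) → val = 75.
Result: 75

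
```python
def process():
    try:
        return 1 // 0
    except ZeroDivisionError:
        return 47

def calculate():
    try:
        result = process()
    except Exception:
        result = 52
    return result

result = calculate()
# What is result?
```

Step-by-step execution trace:
1. `calculate()` calls `process()`.
2. In process: `1 // 0` raises ZeroDivisionError; `except ZeroDivisionError` catches it → returns 47.
3. In calculate: `result = process()` → result = 47. No exception reaches calculate.
4. `except Exception` is skipped; calculate returns 47.
5. result = 47.
Result: 47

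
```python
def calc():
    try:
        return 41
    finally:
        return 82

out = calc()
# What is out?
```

Step-by-step execution trace:
1. `calc()` enters try: `return 41` sets pending return value 41.
2. Before returning, `finally: return 82` runs and overrides the pending return.
3. calc() returns 82 → out = 82.
Result: 82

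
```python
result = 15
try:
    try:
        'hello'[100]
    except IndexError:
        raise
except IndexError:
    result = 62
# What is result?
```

Step-by-step execution trace:
1. Inner try: `'hello'[100]` raises IndexError.
2. Inner `except IndexError` matches; bare `raise` re-raises the same IndexError.
3. Outer `except IndexError` matches → result = 62.
Result: 62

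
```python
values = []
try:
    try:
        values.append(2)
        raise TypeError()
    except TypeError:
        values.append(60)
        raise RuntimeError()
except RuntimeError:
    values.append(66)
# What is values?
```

Step-by-step execution trace:
1. Inner try: `values.append(2)` → values = [2].
2. `raise TypeError()` raises TypeError.
3. Inner `except TypeError` matches → `values.append(60)` → values = [2, 60].
4. `raise RuntimeError()` raises RuntimeError; propagates to outer try.
5. Outer `except RuntimeError` matches → `values.append(66)` → values = [2, 60, 66].
Result: [2, 60, 66]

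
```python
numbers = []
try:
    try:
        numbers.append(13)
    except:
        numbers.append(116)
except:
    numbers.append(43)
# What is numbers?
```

Step-by-step execution trace:
1. Inner try: `numbers.append(13)` → numbers = [13]. No exception raised.
2. Inner `except` is skipped.
3. Inner try completes normally; outer `except` is skipped.
Result: [13]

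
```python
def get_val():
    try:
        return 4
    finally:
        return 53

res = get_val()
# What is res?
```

Step-by-step execution trace:
1. `get_val()` enters try: `return 4` sets pending return value 4.
2. Before returning, `finally: return 53` runs and overrides the pending return.
3. get_val() returns 53 → res = 53.
Result: 53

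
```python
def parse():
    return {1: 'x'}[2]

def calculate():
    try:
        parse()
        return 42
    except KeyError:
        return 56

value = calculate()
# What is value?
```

Step-by-step execution trace:
1. `calculate()` calls `parse()`.
2. `parse()` evaluates `{1: 'x'}[2]`, which raises KeyError; it propagates to the caller.
3. `return 42` is not reached.
4. `except KeyError` in calculate matches → returns 56.
5. value = 56.
Result: 56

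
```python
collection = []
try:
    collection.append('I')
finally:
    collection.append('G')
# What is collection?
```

Step-by-step execution trace:
1. try: `collection.append('I')` → collection = ['I'].
2. The try body completes without raising.
3. finally always runs: `collection.append('G')` → collection = ['I', 'G'].
Result: ['I', 'G']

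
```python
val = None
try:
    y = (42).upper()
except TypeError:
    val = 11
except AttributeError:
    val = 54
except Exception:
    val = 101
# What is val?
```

Step-by-step execution trace:
1. `y = (42).upper()` raises AttributeError.
2. `except TypeError` does not match AttributeError; skipped.
3. `except AttributeError` matches → val = 54.
4. Remaining except clauses are skipped.
Result: 54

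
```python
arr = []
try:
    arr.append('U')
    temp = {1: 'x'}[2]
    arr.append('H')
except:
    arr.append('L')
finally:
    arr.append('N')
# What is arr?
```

Step-by-step execution trace:
1. try: `arr.append('U')` → arr = ['U'].
2. `temp = {1: 'x'}[2]` raises KeyError; `arr.append('H')` is not reached.
3. bare `except` matches → `arr.append('L')` → arr = ['U', 'L'].
4. finally always runs: `arr.append('N')` → arr = ['U', 'L', 'N'].
Result: ['U', 'L', 'N']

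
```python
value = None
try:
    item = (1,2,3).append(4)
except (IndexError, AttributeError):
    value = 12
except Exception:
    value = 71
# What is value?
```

Step-by-step execution trace:
1. `item = (1,2,3).append(4)` raises AttributeError.
2. `except (IndexError, AttributeError)` matches (AttributeError is in the tuple) → value = 12.
3. `except Exception` is not reached.
Result: 12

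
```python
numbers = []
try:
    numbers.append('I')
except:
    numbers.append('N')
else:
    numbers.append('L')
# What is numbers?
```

Step-by-step execution trace:
1. try: `numbers.append('I')` → numbers = ['I']. No exception raised.
2. `except` is skipped.
3. `else` runs (try completed without exception): `numbers.append('L')` → numbers = ['I', 'L'].
Result: ['I', 'L']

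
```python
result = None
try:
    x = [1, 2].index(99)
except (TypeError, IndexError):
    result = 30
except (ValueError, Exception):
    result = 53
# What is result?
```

Step-by-step execution trace:
1. `x = [1, 2].index(99)` raises ValueError.
2. `except (TypeError, IndexError)` does not match ValueError; skipped.
3. `except (ValueError, Exception)` matches (ValueError is in the tuple) → result = 53.
Result: 53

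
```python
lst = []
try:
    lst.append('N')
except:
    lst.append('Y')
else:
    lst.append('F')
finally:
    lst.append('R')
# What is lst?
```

Step-by-step execution trace:
1. try: `lst.append('N')` → lst = ['N']. No exception raised.
2. `except` is skipped.
3. `else` runs: `lst.append('F')` → lst = ['N', 'F'].
4. `finally` always runs: `lst.append('R')` → lst = ['N', 'F', 'R'].
Result: ['N', 'F', 'R']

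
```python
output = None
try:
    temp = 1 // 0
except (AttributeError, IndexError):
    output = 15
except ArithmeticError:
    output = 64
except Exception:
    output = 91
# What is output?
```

Step-by-step execution trace:
1. `temp = 1 // 0` raises ZeroDivisionError.
2. `except (AttributeError, IndexError)` does not match ZeroDivisionError; skipped.
3. `except ArithmeticError` matches (ZeroDivisionError is a subclass of ArithmeticError) → output = 64.
4. `except Exception` is not reached.
Result: 64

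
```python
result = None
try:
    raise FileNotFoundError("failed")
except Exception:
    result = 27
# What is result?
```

Step-by-step execution trace:
1. `raise FileNotFoundError(...)` raises FileNotFoundError.
2. `except Exception` matches (FileNotFoundError is a subclass of Exception) → result = 27.
Result: 27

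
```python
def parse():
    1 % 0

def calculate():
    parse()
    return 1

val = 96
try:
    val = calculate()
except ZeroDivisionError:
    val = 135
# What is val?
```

Step-by-step execution trace:
1. val starts at 96.
2. try: `calculate()` calls `parse()`.
3. `parse()` evaluates `1 % 0`, which raises ZeroDivisionError; it propagates through calculate (uncaught).
4. `return 1` in calculate is not reached; the assignment to val does not complete.
5. `except ZeroDivisionError` matches → val = 135.
Result: 135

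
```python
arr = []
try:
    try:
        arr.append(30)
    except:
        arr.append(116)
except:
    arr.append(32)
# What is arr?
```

Step-by-step execution trace:
1. Inner try: `arr.append(30)` → arr = [30]. No exception raised.
2. Inner `except` is skipped.
3. Inner try completes normally; outer `except` is skipped.
Result: [30]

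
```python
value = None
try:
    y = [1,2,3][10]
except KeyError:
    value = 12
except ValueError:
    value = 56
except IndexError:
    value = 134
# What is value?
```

Step-by-step execution trace:
1. `y = [1,2,3][10]` raises IndexError.
2. `except KeyError` does not match IndexError; skipped.
3. `except ValueError` does not match IndexError; skipped.
4. `except IndexError` matches → value = 134.
Result: 134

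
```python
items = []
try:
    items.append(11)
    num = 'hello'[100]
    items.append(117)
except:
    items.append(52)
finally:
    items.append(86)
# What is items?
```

Step-by-step execution trace:
1. try: `items.append(11)` → items = [11].
2. `num = 'hello'[100]` raises IndexError; `items.append(117)` is not reached.
3. bare `except` matches → `items.append(52)` → items = [11, 52].
4. finally always runs: `items.append(86)` → items = [11, 52, 86].
Result: [11, 52, 86]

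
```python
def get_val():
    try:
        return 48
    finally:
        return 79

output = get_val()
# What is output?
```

Step-by-step execution trace:
1. `get_val()` enters try: `return 48` sets pending return value 48.
2. Before returning, `finally: return 79` runs and overrides the pending return.
3. get_val() returns 79 → output = 79.
Result: 79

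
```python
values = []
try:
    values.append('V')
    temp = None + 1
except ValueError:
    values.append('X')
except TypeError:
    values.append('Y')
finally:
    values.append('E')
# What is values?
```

Step-by-step execution trace:
1. try: `values.append('V')` → values = ['V'].
2. `temp = None + 1` raises TypeError.
3. `except ValueError` does not match TypeError; skipped.
4. `except TypeError` matches → `values.append('Y')` → values = ['V', 'Y'].
5. finally always runs: `values.append('E')` → values = ['V', 'Y', 'E'].
Result: ['V', 'Y', 'E']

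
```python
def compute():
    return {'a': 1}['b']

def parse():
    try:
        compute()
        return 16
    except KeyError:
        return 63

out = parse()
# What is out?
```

Step-by-step execution trace:
1. `parse()` calls `compute()`.
2. `compute()` evaluates `{'a': 1}['b']`, which raises KeyError; it propagates to the caller.
3. `return 16` is not reached.
4. `except KeyError` in parse matches → returns 63.
5. out = 63.
Result: 63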